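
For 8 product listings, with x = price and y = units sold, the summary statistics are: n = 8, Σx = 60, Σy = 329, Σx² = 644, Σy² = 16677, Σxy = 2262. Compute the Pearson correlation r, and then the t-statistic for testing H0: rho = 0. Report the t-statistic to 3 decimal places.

-0.668

Numerator: nΣxy − (Σx)(Σy) = 8·2262 − (60)(329) = -1644
Denominator: √[(nΣx²−(Σx)²)(nΣy²−(Σy)²)]
  nΣx²−(Σx)² = 8·644 − 3600 = 1552;  nΣy²−(Σy)² = 8·16677 − 108241 = 25175
  √(1552·25175) = √39071600 = 6250.7280
r = -1644 / 6250.7280 = -0.2630
t = r·√(n−2)/√(1−r²) = -0.2630·√6 / √(1−0.069169) = -0.644216 / 0.964796 = -0.668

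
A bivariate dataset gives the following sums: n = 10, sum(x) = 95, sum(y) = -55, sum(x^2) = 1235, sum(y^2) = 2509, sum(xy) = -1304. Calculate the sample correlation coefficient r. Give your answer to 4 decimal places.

-0.9124

Numerator: nΣxy − (Σx)(Σy) = 10·(-1304) − (95)(-55) = -7815
Denominator: √[(nΣx²−(Σx)²)(nΣy²−(Σy)²)]
  nΣx²−(Σx)² = 10·1235 − 9025 = 3325;  nΣy²−(Σy)² = 10·2509 − 3025 = 22065
  √(3325·22065) = √73366125 = 8565.4028
r = -7815 / 8565.4028 = -0.9124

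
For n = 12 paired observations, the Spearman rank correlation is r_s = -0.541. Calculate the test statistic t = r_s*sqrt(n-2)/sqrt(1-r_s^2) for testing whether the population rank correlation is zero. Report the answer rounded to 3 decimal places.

-2.034

t = r_s·√(n−2) / √(1−r_s²) with r_s = -0.541, n = 12
  = -0.541·√10 / √(1 − 0.292681)
  = -0.541·3.162278 / 0.841023
  = -1.710792 / 0.841023 = -2.034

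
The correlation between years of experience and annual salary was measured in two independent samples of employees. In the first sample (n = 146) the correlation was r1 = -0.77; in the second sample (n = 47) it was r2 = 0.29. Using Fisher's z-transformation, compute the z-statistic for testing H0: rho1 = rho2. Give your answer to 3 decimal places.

-7.650

z1 = atanh(-0.77) = -1.020328,  z2 = atanh(0.29) = 0.298566
SE = √(1/(n1−3) + 1/(n2−3)) = √(1/143 + 1/44) = √(0.0069930 + 0.0227273) = √0.0297203 = 0.172396
z = (z1 − z2)/SE = (-1.020328 − 0.298566) / 0.172396 = -1.318894 / 0.172396 = -7.650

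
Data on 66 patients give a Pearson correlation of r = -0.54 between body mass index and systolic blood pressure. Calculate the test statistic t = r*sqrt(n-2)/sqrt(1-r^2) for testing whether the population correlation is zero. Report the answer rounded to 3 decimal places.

-5.133

1 − r² = 1 − 0.2916 = 0.7084;  √(1−r²) = 0.841665
√(n−2) = √64 = 8.000000
t = r·√(n−2)/√(1−r²) = -0.54 · 8.000000 / 0.841665 = -5.133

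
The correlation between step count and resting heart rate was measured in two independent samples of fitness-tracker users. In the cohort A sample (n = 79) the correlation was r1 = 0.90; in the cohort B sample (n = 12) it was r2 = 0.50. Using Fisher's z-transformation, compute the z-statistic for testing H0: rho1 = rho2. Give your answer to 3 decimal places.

Fisher z-transforms: z1 = atanh(0.90) = 1.472219, z2 = atanh(0.50) = 0.549306; difference d = 0.922913
Var(d) = 1/76 + 1/9 = 0.0131579 + 0.1111111 = 0.1242690
z = d/√Var(d) = 0.922913 / √0.1242690 = 0.922913 / 0.352518 = 2.618

2.618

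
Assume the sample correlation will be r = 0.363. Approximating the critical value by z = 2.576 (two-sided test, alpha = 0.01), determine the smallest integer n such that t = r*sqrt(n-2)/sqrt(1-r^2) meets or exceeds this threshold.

46

r√(n−2)/√(1−r²) ≥ 2.576  ⇔  n−2 ≥ (2.576)²·(1−r²)/r²
(1−r²)/r² = (1−0.131769)/0.131769 = 6.5890
n ≥ 2 + 6.635776·6.5890 = 2 + 43.7231 = 45.7231
⌈45.7231⌉ = 46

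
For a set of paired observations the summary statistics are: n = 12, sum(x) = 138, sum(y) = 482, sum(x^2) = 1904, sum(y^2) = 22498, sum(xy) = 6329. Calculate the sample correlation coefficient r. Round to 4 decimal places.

0.7881

Numerator: nΣxy − (Σx)(Σy) = 12·6329 − (138)(482) = 9432
Denominator: √[(nΣx²−(Σx)²)(nΣy²−(Σy)²)]
  nΣx²−(Σx)² = 12·1904 − 19044 = 3804;  nΣy²−(Σy)² = 12·22498 − 232324 = 37652
  √(3804·37652) = √143228208 = 11967.7988
r = 9432 / 11967.7988 = 0.7881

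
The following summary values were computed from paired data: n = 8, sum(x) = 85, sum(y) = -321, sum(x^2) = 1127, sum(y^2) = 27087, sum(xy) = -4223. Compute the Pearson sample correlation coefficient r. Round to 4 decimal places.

Numerator: nΣxy − (Σx)(Σy) = 8·(-4223) − (85)(-321) = -6499
Denominator: √[(nΣx²−(Σx)²)(nΣy²−(Σy)²)]
  nΣx²−(Σx)² = 8·1127 − 7225 = 1791;  nΣy²−(Σy)² = 8·27087 − 103041 = 113655
  √(1791·113655) = √203556105 = 14267.3090
r = -6499 / 14267.3090 = -0.4555

-0.4555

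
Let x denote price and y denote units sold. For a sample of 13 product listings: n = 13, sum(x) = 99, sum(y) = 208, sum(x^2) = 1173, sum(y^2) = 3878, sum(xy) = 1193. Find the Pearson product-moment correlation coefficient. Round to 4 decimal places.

-0.8144

S_xy = nΣxy − ΣxΣy = 13·1193 − 99·208 = 15509 − 20592 = -5083
S_xx = nΣx² − (Σx)² = 13·1173 − 99² = 15249 − 9801 = 5448
S_yy = nΣy² − (Σy)² = 13·3878 − 208² = 50414 − 43264 = 7150
r = S_xy / √(S_xx·S_yy) = -5083 / √(5448·7150) = -5083 / √38953200 = -5083 / 6241.2499 = -0.8144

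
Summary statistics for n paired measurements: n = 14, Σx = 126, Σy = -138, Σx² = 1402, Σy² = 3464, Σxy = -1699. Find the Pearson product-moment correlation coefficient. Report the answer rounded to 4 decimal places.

-0.6086

Numerator: nΣxy − (Σx)(Σy) = 14·(-1699) − (126)(-138) = -6398
Denominator: √[(nΣx²−(Σx)²)(nΣy²−(Σy)²)]
  nΣx²−(Σx)² = 14·1402 − 15876 = 3752;  nΣy²−(Σy)² = 14·3464 − 19044 = 29452
  √(3752·29452) = √110503904 = 10512.0837
r = -6398 / 10512.0837 = -0.6086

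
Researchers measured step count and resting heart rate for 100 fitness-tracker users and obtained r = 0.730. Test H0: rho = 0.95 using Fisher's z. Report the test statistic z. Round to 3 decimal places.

-8.894

z_r = atanh(0.730) = 0.928727,  z_0 = atanh(0.95) = 1.831781
SE = 1/√(n−3) = 1/√97 = 0.101535
z = (z_r − z_0)/SE = (0.928727 − 1.831781) / 0.101535 = -0.903054 / 0.101535 = -8.894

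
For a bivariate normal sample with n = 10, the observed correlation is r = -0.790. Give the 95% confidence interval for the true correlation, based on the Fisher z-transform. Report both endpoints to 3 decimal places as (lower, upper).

(-0.948, -0.319)

Fisher z: z_r = atanh(r) = ½·ln((1+(-0.790))/(1−(-0.790))) = -1.071432
SE(z) = 1/√(n−3) = 1/√7 = 0.377964
95% ⇒ z* = 1.960; margin = 1.960·0.377964 = 0.740809
CI on z-scale: (-1.812241, -0.330623)
Back-transform: tanh(-1.812241) = -0.948059, tanh(-0.330623) = -0.319080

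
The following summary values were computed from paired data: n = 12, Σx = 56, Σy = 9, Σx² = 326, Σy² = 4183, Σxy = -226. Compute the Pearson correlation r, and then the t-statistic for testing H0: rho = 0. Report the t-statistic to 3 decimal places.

-1.903

Numerator: nΣxy − (Σx)(Σy) = 12·(-226) − (56)(9) = -3216
Denominator: √[(nΣx²−(Σx)²)(nΣy²−(Σy)²)]
  nΣx²−(Σx)² = 12·326 − 3136 = 776;  nΣy²−(Σy)² = 12·4183 − 81 = 50115
  √(776·50115) = √38889240 = 6236.1238
r = -3216 / 6236.1238 = -0.5157
t = r·√(n−2)/√(1−r²) = -0.5157·√10 / √(1−0.265946) = -1.630787 / 0.856770 = -1.903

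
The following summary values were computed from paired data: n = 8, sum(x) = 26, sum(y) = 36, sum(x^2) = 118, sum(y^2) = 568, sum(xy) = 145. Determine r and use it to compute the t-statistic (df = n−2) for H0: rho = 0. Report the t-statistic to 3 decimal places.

Numerator: nΣxy − (Σx)(Σy) = 8·145 − (26)(36) = 224
Denominator: √[(nΣx²−(Σx)²)(nΣy²−(Σy)²)]
  nΣx²−(Σx)² = 8·118 − 676 = 268;  nΣy²−(Σy)² = 8·568 − 1296 = 3248
  √(268·3248) = √870464 = 932.9866
r = 224 / 932.9866 = 0.2401
t = r·√(n−2)/√(1−r²) = 0.2401·√6 / √(1−0.057648) = 0.588122 / 0.970748 = 0.606

0.606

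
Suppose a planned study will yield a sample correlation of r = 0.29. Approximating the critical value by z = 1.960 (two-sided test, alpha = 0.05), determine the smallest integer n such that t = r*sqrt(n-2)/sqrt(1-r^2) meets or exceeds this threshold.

Need r·√(n−2)/√(1−r²) ≥ 1.960
√(n−2) ≥ 1.960·√(1−0.0841) / 0.29 = 1.960·0.957027 / 0.29 = 6.4682
n−2 ≥ 41.8376  ⇒  n ≥ 43.8376
Smallest integer n = 44

44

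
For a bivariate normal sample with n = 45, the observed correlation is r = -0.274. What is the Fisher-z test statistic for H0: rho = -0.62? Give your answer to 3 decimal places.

Fisher z: atanh(-0.274) = -0.281183, atanh(-0.62) = -0.725005
z = (z_r − z_0)·√(n−3) = (-0.281183 − (-0.725005))·√42 = 0.443822 · 6.480741 = 2.876

2.876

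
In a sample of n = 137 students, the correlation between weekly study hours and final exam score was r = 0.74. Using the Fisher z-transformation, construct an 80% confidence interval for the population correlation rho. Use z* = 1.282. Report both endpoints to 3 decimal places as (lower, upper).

Fisher z: z_r = atanh(r) = ½·ln((1+0.74)/(1−0.74)) = 0.950479
SE(z) = 1/√(n−3) = 1/√134 = 0.086387
80% ⇒ z* = 1.282; margin = 1.282·0.086387 = 0.110748
CI on z-scale: (0.839731, 1.061227)
Back-transform: tanh(0.839731) = 0.685667, tanh(1.061227) = 0.786133

(0.686, 0.786)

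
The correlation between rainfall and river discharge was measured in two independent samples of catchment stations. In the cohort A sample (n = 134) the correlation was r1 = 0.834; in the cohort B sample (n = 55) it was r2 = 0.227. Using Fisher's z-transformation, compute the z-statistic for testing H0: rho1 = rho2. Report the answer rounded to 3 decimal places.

5.919

Fisher z-transforms: z1 = atanh(0.834) = 1.201133, z2 = atanh(0.227) = 0.231024; difference d = 0.970109
Var(d) = 1/131 + 1/52 = 0.0076336 + 0.0192308 = 0.0268644
z = d/√Var(d) = 0.970109 / √0.0268644 = 0.970109 / 0.163904 = 5.919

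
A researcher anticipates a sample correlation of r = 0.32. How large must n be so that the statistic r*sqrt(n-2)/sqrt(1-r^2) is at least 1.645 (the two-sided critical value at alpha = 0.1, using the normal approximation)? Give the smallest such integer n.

Need r·√(n−2)/√(1−r²) ≥ 1.645
√(n−2) ≥ 1.645·√(1−0.1024) / 0.32 = 1.645·0.947418 / 0.32 = 4.8703
n−2 ≥ 23.7198  ⇒  n ≥ 25.7198
Smallest integer n = 26

26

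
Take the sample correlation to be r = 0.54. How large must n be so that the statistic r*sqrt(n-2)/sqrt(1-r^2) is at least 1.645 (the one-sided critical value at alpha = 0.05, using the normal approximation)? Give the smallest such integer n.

9

Need r·√(n−2)/√(1−r²) ≥ 1.645
√(n−2) ≥ 1.645·√(1−0.2916) / 0.54 = 1.645·0.841665 / 0.54 = 2.5640
n−2 ≥ 6.5741  ⇒  n ≥ 8.5741
Smallest integer n = 9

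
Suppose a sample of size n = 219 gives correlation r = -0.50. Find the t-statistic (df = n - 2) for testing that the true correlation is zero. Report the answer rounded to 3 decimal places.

-8.505

1 − r² = 1 − 0.2500 = 0.7500;  √(1−r²) = 0.866025
√(n−2) = √217 = 14.730920
t = r·√(n−2)/√(1−r²) = -0.50 · 14.730920 / 0.866025 = -8.505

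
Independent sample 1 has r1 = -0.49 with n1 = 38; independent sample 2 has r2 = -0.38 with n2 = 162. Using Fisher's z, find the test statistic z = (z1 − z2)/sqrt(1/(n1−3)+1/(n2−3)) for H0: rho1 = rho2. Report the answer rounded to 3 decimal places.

-0.728

z1 = atanh(-0.49) = -0.536060,  z2 = atanh(-0.38) = -0.400060
SE = √(1/(n1−3) + 1/(n2−3)) = √(1/35 + 1/159) = √(0.0285714 + 0.0062893) = √0.0348607 = 0.186710
z = (z1 − z2)/SE = (-0.536060 − (-0.400060)) / 0.186710 = -0.136000 / 0.186710 = -0.728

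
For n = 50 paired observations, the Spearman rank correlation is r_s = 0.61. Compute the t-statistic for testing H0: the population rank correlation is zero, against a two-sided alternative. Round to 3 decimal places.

5.333

1 − r_s² = 1 − 0.3721 = 0.6279;  √(1−r_s²) = 0.792401
√(n−2) = √48 = 6.928203
t = r_s·√(n−2)/√(1−r_s²) = 0.61 · 6.928203 / 0.792401 = 5.333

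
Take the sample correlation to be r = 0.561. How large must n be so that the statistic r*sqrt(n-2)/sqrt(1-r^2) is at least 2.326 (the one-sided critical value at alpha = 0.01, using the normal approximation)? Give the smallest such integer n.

r√(n−2)/√(1−r²) ≥ 2.326  ⇔  n−2 ≥ (2.326)²·(1−r²)/r²
(1−r²)/r² = (1−0.314721)/0.314721 = 2.1774
n ≥ 2 + 5.410276·2.1774 = 2 + 11.7803 = 13.7803
⌈13.7803⌉ = 14

14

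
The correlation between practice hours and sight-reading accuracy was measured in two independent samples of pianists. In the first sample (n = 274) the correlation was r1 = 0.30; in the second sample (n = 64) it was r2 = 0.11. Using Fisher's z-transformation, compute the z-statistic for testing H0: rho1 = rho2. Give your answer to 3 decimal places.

Fisher z-transforms: z1 = atanh(0.30) = 0.309520, z2 = atanh(0.11) = 0.110447; difference d = 0.199073
Var(d) = 1/271 + 1/61 = 0.0036900 + 0.0163934 = 0.0200834
z = d/√Var(d) = 0.199073 / √0.0200834 = 0.199073 / 0.141716 = 1.405

1.405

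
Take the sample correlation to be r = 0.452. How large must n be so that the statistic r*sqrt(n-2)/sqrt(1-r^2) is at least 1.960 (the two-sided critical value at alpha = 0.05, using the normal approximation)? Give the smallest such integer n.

r√(n−2)/√(1−r²) ≥ 1.960  ⇔  n−2 ≥ (1.960)²·(1−r²)/r²
(1−r²)/r² = (1−0.204304)/0.204304 = 3.8947
n ≥ 2 + 3.8416·3.8947 = 2 + 14.9619 = 16.9619
⌈16.9619⌉ = 17

17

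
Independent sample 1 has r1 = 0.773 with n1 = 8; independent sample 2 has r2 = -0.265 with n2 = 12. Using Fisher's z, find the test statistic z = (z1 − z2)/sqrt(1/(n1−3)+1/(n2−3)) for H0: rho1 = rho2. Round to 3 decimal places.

z1 = atanh(0.773) = 1.027739,  z2 = atanh(-0.265) = -0.271478
SE = √(1/(n1−3) + 1/(n2−3)) = √(1/5 + 1/9) = √(0.2000000 + 0.1111111) = √0.3111111 = 0.557773
z = (z1 − z2)/SE = (1.027739 − (-0.271478)) / 0.557773 = 1.299217 / 0.557773 = 2.329

2.329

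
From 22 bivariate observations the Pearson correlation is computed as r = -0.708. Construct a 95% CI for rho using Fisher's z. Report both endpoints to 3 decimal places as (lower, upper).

(-0.870, -0.408)

z_r = atanh(-0.708) = -0.883162;  SE = 1/√(n−3) = 1/√19 = 0.229416
z-limits: -0.883162 ± 1.960·0.229416 = -0.883162 ± 0.449655 = [-1.332817, -0.433507]
ρ-limits: (tanh -1.332817, tanh -0.433507) = (-0.870, -0.408)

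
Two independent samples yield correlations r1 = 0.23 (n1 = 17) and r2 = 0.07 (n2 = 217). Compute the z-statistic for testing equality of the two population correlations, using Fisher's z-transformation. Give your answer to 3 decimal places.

0.595

Fisher z-transforms: z1 = atanh(0.23) = 0.234189, z2 = atanh(0.07) = 0.070115; difference d = 0.164074
Var(d) = 1/14 + 1/214 = 0.0714286 + 0.0046729 = 0.0761015
z = d/√Var(d) = 0.164074 / √0.0761015 = 0.164074 / 0.275865 = 0.595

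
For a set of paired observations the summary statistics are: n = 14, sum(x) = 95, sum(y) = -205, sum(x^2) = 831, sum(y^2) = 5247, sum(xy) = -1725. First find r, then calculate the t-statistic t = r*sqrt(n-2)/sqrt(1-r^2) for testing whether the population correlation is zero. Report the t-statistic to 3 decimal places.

S_xy = nΣxy − ΣxΣy = 14·(-1725) − 95·(-205) = -24150 − (-19475) = -4675
S_xx = nΣx² − (Σx)² = 14·831 − 95² = 11634 − 9025 = 2609
S_yy = nΣy² − (Σy)² = 14·5247 − (-205)² = 73458 − 42025 = 31433
r = S_xy / √(S_xx·S_yy) = -4675 / √(2609·31433) = -4675 / √82008697 = -4675 / 9055.8653 = -0.5162
t = r·√(n−2)/√(1−r²) = -0.5162·√12 / √(1−0.266462) = -1.788169 / 0.856468 = -2.088

-2.088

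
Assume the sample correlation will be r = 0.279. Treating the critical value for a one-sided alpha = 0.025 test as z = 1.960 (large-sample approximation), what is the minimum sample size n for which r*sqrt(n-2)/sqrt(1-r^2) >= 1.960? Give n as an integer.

48

r√(n−2)/√(1−r²) ≥ 1.960  ⇔  n−2 ≥ (1.960)²·(1−r²)/r²
(1−r²)/r² = (1−0.077841)/0.077841 = 11.8467
n ≥ 2 + 3.8416·11.8467 = 2 + 45.5103 = 47.5103
⌈47.5103⌉ = 48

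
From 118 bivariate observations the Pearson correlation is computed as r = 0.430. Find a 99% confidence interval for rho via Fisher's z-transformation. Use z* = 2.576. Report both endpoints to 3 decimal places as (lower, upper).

Fisher z: z_r = atanh(r) = ½·ln((1+0.430)/(1−0.430)) = 0.459897
SE(z) = 1/√(n−3) = 1/√115 = 0.093250
99% ⇒ z* = 2.576; margin = 2.576·0.093250 = 0.240212
CI on z-scale: (0.219685, 0.700109)
Back-transform: tanh(0.219685) = 0.216218, tanh(0.700109) = 0.604437

(0.216, 0.604)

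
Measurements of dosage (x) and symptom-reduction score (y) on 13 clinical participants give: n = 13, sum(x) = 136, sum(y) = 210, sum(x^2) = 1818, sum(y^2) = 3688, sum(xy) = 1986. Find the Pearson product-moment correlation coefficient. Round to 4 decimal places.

-0.6170

Numerator: nΣxy − (Σx)(Σy) = 13·1986 − (136)(210) = -2742
Denominator: √[(nΣx²−(Σx)²)(nΣy²−(Σy)²)]
  nΣx²−(Σx)² = 13·1818 − 18496 = 5138;  nΣy²−(Σy)² = 13·3688 − 44100 = 3844
  √(5138·3844) = √19750472 = 4444.1503
r = -2742 / 4444.1503 = -0.6170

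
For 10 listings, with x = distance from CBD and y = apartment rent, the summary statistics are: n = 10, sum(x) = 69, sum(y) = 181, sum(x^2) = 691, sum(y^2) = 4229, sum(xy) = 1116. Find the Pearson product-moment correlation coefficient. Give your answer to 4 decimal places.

-0.2937

S_xy = nΣxy − ΣxΣy = 10·1116 − 69·181 = 11160 − 12489 = -1329
S_xx = nΣx² − (Σx)² = 10·691 − 69² = 6910 − 4761 = 2149
S_yy = nΣy² − (Σy)² = 10·4229 − 181² = 42290 − 32761 = 9529
r = S_xy / √(S_xx·S_yy) = -1329 / √(2149·9529) = -1329 / √20477821 = -1329 / 4525.2426 = -0.2937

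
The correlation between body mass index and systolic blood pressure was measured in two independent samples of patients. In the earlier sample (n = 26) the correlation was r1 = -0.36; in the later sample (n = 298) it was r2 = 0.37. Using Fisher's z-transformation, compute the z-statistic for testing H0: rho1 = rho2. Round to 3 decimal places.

-3.535

Fisher z-transforms: z1 = atanh(-0.36) = -0.376886, z2 = atanh(0.37) = 0.388423; difference d = -0.765309
Var(d) = 1/23 + 1/295 = 0.0434783 + 0.0033898 = 0.0468681
z = d/√Var(d) = -0.765309 / √0.0468681 = -0.765309 / 0.216490 = -3.535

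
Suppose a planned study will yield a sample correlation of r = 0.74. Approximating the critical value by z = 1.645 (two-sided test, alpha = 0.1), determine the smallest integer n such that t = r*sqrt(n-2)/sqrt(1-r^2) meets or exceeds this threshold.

Need r·√(n−2)/√(1−r²) ≥ 1.645
√(n−2) ≥ 1.645·√(1−0.5476) / 0.74 = 1.645·0.672607 / 0.74 = 1.4952
n−2 ≥ 2.2356  ⇒  n ≥ 4.2356
Smallest integer n = 5

5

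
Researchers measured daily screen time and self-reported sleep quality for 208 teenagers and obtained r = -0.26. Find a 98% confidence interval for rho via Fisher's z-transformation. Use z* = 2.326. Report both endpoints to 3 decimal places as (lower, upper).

(-0.404, -0.103)

z_r = atanh(-0.26) = -0.266108;  SE = 1/√(n−3) = 1/√205 = 0.069843
z-limits: -0.266108 ± 2.326·0.069843 = -0.266108 ± 0.162455 = [-0.428563, -0.103653]
ρ-limits: (tanh -0.428563, tanh -0.103653) = (-0.404, -0.103)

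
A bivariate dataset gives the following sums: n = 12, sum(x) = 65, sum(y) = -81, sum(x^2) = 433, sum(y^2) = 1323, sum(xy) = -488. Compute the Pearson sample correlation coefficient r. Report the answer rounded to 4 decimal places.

-0.1965

S_xy = nΣxy − ΣxΣy = 12·(-488) − 65·(-81) = -5856 − (-5265) = -591
S_xx = nΣx² − (Σx)² = 12·433 − 65² = 5196 − 4225 = 971
S_yy = nΣy² − (Σy)² = 12·1323 − (-81)² = 15876 − 6561 = 9315
r = S_xy / √(S_xx·S_yy) = -591 / √(971·9315) = -591 / √9044865 = -591 / 3007.4682 = -0.1965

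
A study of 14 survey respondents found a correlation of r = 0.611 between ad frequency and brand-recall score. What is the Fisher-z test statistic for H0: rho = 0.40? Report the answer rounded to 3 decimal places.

0.951

z_r = atanh(0.611) = 0.710516,  z_0 = atanh(0.40) = 0.423649
SE = 1/√(n−3) = 1/√11 = 0.301511
z = (z_r − z_0)/SE = (0.710516 − 0.423649) / 0.301511 = 0.286867 / 0.301511 = 0.951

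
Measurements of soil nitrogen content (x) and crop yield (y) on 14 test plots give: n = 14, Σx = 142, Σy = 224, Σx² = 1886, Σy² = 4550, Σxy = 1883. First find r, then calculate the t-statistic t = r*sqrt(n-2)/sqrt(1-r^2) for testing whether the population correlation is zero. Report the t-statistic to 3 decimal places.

-2.550

S_xy = nΣxy − ΣxΣy = 14·1883 − 142·224 = 26362 − 31808 = -5446
S_xx = nΣx² − (Σx)² = 14·1886 − 142² = 26404 − 20164 = 6240
S_yy = nΣy² − (Σy)² = 14·4550 − 224² = 63700 − 50176 = 13524
r = S_xy / √(S_xx·S_yy) = -5446 / √(6240·13524) = -5446 / √84389760 = -5446 / 9186.3899 = -0.5928
t = r·√(n−2)/√(1−r²) = -0.5928·√12 / √(1−0.351412) = -2.053519 / 0.805350 = -2.550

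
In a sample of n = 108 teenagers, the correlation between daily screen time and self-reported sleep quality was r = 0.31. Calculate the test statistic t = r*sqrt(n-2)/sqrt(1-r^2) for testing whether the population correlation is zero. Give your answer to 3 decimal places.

1 − r² = 1 − 0.0961 = 0.9039;  √(1−r²) = 0.950737
√(n−2) = √106 = 10.295630
t = r·√(n−2)/√(1−r²) = 0.31 · 10.295630 / 0.950737 = 3.357

3.357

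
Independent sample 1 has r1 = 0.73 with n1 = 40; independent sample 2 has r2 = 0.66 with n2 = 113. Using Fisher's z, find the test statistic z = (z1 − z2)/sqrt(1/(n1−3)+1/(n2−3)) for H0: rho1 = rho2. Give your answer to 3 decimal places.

z1 = atanh(0.73) = 0.928727,  z2 = atanh(0.66) = 0.792814
SE = √(1/(n1−3) + 1/(n2−3)) = √(1/37 + 1/110) = √(0.0270270 + 0.0090909) = √0.0361179 = 0.190047
z = (z1 − z2)/SE = (0.928727 − 0.792814) / 0.190047 = 0.135913 / 0.190047 = 0.715

0.715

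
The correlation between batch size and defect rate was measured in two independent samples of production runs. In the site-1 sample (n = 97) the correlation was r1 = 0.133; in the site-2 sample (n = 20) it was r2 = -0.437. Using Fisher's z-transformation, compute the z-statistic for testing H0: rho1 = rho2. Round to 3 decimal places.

Fisher z-transforms: z1 = atanh(0.133) = 0.133793, z2 = atanh(-0.437) = -0.468517; difference d = 0.602310
Var(d) = 1/94 + 1/17 = 0.0106383 + 0.0588235 = 0.0694618
z = d/√Var(d) = 0.602310 / √0.0694618 = 0.602310 / 0.263556 = 2.285

2.285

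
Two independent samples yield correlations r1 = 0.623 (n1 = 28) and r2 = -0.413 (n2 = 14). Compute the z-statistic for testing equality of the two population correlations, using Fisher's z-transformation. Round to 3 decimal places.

z1 = atanh(0.623) = 0.729893,  z2 = atanh(-0.413) = -0.439223
SE = √(1/(n1−3) + 1/(n2−3)) = √(1/25 + 1/11) = √(0.0400000 + 0.0909091) = √0.1309091 = 0.361814
z = (z1 − z2)/SE = (0.729893 − (-0.439223)) / 0.361814 = 1.169116 / 0.361814 = 3.231

3.231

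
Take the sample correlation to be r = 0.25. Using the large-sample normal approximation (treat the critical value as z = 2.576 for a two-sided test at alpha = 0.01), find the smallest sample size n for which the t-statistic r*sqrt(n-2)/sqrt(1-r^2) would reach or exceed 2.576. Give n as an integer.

102

Need r·√(n−2)/√(1−r²) ≥ 2.576
√(n−2) ≥ 2.576·√(1−0.0625) / 0.25 = 2.576·0.968246 / 0.25 = 9.9768
n−2 ≥ 99.5365  ⇒  n ≥ 101.5365
Smallest integer n = 102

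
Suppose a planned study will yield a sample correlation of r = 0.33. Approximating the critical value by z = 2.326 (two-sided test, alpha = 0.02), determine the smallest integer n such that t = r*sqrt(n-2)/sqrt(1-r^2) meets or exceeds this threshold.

Need r·√(n−2)/√(1−r²) ≥ 2.326
√(n−2) ≥ 2.326·√(1−0.1089) / 0.33 = 2.326·0.943981 / 0.33 = 6.6536
n−2 ≥ 44.2704  ⇒  n ≥ 46.2704
Smallest integer n = 47

47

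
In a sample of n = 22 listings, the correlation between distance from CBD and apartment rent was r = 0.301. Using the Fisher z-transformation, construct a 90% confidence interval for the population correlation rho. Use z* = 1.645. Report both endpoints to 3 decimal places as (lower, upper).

(-0.067, 0.597)

z_r = atanh(0.301) = 0.310619;  SE = 1/√(n−3) = 1/√19 = 0.229416
z-limits: 0.310619 ± 1.645·0.229416 = 0.310619 ± 0.377389 = [-0.066770, 0.688008]
ρ-limits: (tanh -0.066770, tanh 0.688008) = (-0.067, 0.597)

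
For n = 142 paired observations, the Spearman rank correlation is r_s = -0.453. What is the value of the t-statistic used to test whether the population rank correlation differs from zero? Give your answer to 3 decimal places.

-6.012

t = r_s·√(n−2) / √(1−r_s²) with r_s = -0.453, n = 142
  = -0.453·√140 / √(1 − 0.205209)
  = -0.453·11.832160 / 0.891511
  = -5.359968 / 0.891511 = -6.012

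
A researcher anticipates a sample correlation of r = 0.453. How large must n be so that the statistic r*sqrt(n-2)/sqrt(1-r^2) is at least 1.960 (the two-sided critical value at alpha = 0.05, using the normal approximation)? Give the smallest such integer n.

r√(n−2)/√(1−r²) ≥ 1.960  ⇔  n−2 ≥ (1.960)²·(1−r²)/r²
(1−r²)/r² = (1−0.205209)/0.205209 = 3.8731
n ≥ 2 + 3.8416·3.8731 = 2 + 14.8789 = 16.8789
⌈16.8789⌉ = 17

17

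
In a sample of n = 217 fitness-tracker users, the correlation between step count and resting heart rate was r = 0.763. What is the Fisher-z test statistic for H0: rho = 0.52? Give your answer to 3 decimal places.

6.247

Fisher z: atanh(0.763) = 1.003356, atanh(0.52) = 0.576340
z = (z_r − z_0)·√(n−3) = (1.003356 − 0.576340)·√214 = 0.427016 · 14.628739 = 6.247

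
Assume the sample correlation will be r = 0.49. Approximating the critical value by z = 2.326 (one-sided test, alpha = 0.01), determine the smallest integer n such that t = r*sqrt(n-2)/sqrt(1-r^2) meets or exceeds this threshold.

r√(n−2)/√(1−r²) ≥ 2.326  ⇔  n−2 ≥ (2.326)²·(1−r²)/r²
(1−r²)/r² = (1−0.2401)/0.2401 = 3.1649
n ≥ 2 + 5.410276·3.1649 = 2 + 17.1230 = 19.1230
⌈19.1230⌉ = 20

20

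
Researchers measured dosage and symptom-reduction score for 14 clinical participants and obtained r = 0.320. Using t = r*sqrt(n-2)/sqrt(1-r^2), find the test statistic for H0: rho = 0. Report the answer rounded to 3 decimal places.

1.170

t = r·√(n−2) / √(1−r²) with r = 0.320, n = 14
  = 0.320·√12 / √(1 − 0.102400)
  = 0.320·3.464102 / 0.947418
  = 1.108513 / 0.947418 = 1.170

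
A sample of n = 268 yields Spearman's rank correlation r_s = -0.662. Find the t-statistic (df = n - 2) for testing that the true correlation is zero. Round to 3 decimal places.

-14.405

t = r_s·√(n−2) / √(1−r_s²) with r_s = -0.662, n = 268
  = -0.662·√266 / √(1 − 0.438244)
  = -0.662·16.309506 / 0.749504
  = -10.796893 / 0.749504 = -14.405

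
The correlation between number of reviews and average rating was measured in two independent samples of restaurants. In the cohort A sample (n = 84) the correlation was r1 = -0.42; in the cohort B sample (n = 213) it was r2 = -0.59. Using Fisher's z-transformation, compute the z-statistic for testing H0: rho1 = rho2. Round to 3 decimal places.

z1 = atanh(-0.42) = -0.447692,  z2 = atanh(-0.59) = -0.677666
SE = √(1/(n1−3) + 1/(n2−3)) = √(1/81 + 1/210) = √(0.0123457 + 0.0047619) = √0.0171076 = 0.130796
z = (z1 − z2)/SE = (-0.447692 − (-0.677666)) / 0.130796 = 0.229974 / 0.130796 = 1.758

1.758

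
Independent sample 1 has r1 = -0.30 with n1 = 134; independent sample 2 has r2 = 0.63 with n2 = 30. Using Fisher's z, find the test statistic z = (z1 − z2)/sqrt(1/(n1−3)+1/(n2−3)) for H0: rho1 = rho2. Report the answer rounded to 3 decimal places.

Fisher z-transforms: z1 = atanh(-0.30) = -0.309520, z2 = atanh(0.63) = 0.741416; difference d = -1.050936
Var(d) = 1/131 + 1/27 = 0.0076336 + 0.0370370 = 0.0446706
z = d/√Var(d) = -1.050936 / √0.0446706 = -1.050936 / 0.211354 = -4.972

-4.972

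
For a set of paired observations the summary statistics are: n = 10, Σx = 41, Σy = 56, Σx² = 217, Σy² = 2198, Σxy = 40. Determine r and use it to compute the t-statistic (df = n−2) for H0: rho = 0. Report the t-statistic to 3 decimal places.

-2.262

Numerator: nΣxy − (Σx)(Σy) = 10·40 − (41)(56) = -1896
Denominator: √[(nΣx²−(Σx)²)(nΣy²−(Σy)²)]
  nΣx²−(Σx)² = 10·217 − 1681 = 489;  nΣy²−(Σy)² = 10·2198 − 3136 = 18844
  √(489·18844) = √9214716 = 3035.5751
r = -1896 / 3035.5751 = -0.6246
t = r·√(n−2)/√(1−r²) = -0.6246·√8 / √(1−0.390125) = -1.766636 / 0.780945 = -2.262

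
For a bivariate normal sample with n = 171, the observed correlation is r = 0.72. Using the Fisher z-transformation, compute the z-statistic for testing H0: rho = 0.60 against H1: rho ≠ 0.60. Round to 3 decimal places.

z_r = atanh(0.72) = 0.907645,  z_0 = atanh(0.60) = 0.693147
SE = 1/√(n−3) = 1/√168 = 0.077152
z = (z_r − z_0)/SE = (0.907645 − 0.693147) / 0.077152 = 0.214498 / 0.077152 = 2.780

2.780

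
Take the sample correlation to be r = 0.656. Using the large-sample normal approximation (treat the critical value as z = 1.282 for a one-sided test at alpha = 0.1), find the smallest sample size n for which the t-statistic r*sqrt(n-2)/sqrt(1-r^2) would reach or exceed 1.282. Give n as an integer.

r√(n−2)/√(1−r²) ≥ 1.282  ⇔  n−2 ≥ (1.282)²·(1−r²)/r²
(1−r²)/r² = (1−0.430336)/0.430336 = 1.3238
n ≥ 2 + 1.643524·1.3238 = 2 + 2.1757 = 4.1757
⌈4.1757⌉ = 5

5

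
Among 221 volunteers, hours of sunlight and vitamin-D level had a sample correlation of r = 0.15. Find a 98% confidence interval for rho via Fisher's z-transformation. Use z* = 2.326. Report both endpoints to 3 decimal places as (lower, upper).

Fisher z: z_r = atanh(r) = ½·ln((1+0.15)/(1−0.15)) = 0.151140
SE(z) = 1/√(n−3) = 1/√218 = 0.067729
98% ⇒ z* = 2.326; margin = 2.326·0.067729 = 0.157538
CI on z-scale: (-0.006398, 0.308678)
Back-transform: tanh(-0.006398) = -0.006398, tanh(0.308678) = 0.299234

(-0.006, 0.299)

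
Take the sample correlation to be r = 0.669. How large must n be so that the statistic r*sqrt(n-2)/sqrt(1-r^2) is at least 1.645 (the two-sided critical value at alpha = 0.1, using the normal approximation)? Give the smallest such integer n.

r√(n−2)/√(1−r²) ≥ 1.645  ⇔  n−2 ≥ (1.645)²·(1−r²)/r²
(1−r²)/r² = (1−0.447561)/0.447561 = 1.2343
n ≥ 2 + 2.706025·1.2343 = 2 + 3.3400 = 5.3400
⌈5.3400⌉ = 6

6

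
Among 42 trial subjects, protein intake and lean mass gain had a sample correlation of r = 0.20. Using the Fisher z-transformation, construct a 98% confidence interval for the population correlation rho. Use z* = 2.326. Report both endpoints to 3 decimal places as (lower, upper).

Fisher z: z_r = atanh(r) = ½·ln((1+0.20)/(1−0.20)) = 0.202733
SE(z) = 1/√(n−3) = 1/√39 = 0.160128
98% ⇒ z* = 2.326; margin = 2.326·0.160128 = 0.372458
CI on z-scale: (-0.169725, 0.575191)
Back-transform: tanh(-0.169725) = -0.168114, tanh(0.575191) = 0.519161

(-0.168, 0.519)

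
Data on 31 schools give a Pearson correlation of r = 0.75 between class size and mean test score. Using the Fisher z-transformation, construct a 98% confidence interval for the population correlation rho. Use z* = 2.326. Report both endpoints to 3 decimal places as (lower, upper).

z_r = atanh(0.75) = 0.972955;  SE = 1/√(n−3) = 1/√28 = 0.188982
z-limits: 0.972955 ± 2.326·0.188982 = 0.972955 ± 0.439572 = [0.533383, 1.412527]
ρ-limits: (tanh 0.533383, tanh 1.412527) = (0.488, 0.888)

(0.488, 0.888)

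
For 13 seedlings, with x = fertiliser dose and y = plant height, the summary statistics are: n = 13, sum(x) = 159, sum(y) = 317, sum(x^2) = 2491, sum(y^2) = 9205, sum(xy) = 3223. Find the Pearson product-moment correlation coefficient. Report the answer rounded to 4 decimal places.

-0.7287

Numerator: nΣxy − (Σx)(Σy) = 13·3223 − (159)(317) = -8504
Denominator: √[(nΣx²−(Σx)²)(nΣy²−(Σy)²)]
  nΣx²−(Σx)² = 13·2491 − 25281 = 7102;  nΣy²−(Σy)² = 13·9205 − 100489 = 19176
  √(7102·19176) = √136187952 = 11669.9594
r = -8504 / 11669.9594 = -0.7287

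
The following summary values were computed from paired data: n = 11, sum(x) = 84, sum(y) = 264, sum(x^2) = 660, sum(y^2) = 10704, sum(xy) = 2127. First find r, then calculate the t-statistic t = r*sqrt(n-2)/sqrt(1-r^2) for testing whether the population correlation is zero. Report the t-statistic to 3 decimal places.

1.271

Numerator: nΣxy − (Σx)(Σy) = 11·2127 − (84)(264) = 1221
Denominator: √[(nΣx²−(Σx)²)(nΣy²−(Σy)²)]
  nΣx²−(Σx)² = 11·660 − 7056 = 204;  nΣy²−(Σy)² = 11·10704 − 69696 = 48048
  √(204·48048) = √9801792 = 3130.7814
r = 1221 / 3130.7814 = 0.3900
t = r·√(n−2)/√(1−r²) = 0.3900·√9 / √(1−0.152100) = 1.170000 / 0.920815 = 1.271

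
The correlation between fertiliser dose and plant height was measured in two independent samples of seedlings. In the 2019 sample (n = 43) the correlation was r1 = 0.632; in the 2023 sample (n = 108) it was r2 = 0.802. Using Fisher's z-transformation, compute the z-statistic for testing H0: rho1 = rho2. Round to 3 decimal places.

z1 = atanh(0.632) = 0.744739,  z2 = atanh(0.802) = 1.104193
SE = √(1/(n1−3) + 1/(n2−3)) = √(1/40 + 1/105) = √(0.0250000 + 0.0095238) = √0.0345238 = 0.185806
z = (z1 − z2)/SE = (0.744739 − 1.104193) / 0.185806 = -0.359454 / 0.185806 = -1.935

-1.935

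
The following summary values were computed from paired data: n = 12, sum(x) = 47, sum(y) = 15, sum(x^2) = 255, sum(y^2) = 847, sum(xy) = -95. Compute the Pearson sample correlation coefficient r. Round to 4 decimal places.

S_xy = nΣxy − ΣxΣy = 12·(-95) − 47·15 = -1140 − 705 = -1845
S_xx = nΣx² − (Σx)² = 12·255 − 47² = 3060 − 2209 = 851
S_yy = nΣy² − (Σy)² = 12·847 − 15² = 10164 − 225 = 9939
r = S_xy / √(S_xx·S_yy) = -1845 / √(851·9939) = -1845 / √8458089 = -1845 / 2908.2794 = -0.6344

-0.6344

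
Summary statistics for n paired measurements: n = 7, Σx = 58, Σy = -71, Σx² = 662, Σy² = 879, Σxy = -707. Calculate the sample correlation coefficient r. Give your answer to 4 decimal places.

Numerator: nΣxy − (Σx)(Σy) = 7·(-707) − (58)(-71) = -831
Denominator: √[(nΣx²−(Σx)²)(nΣy²−(Σy)²)]
  nΣx²−(Σx)² = 7·662 − 3364 = 1270;  nΣy²−(Σy)² = 7·879 − 5041 = 1112
  √(1270·1112) = √1412240 = 1188.3770
r = -831 / 1188.3770 = -0.6993

-0.6993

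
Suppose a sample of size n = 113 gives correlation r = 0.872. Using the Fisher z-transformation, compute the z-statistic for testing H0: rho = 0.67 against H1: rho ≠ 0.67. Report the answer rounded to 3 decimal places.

Fisher z: atanh(0.872) = 1.341366, atanh(0.67) = 0.810743
z = (z_r − z_0)·√(n−3) = (1.341366 − 0.810743)·√110 = 0.530623 · 10.488088 = 5.565

5.565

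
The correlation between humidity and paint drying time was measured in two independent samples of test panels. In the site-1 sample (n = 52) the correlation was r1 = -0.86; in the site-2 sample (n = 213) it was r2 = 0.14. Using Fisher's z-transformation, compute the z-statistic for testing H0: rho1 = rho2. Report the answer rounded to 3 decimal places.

-9.040

Fisher z-transforms: z1 = atanh(-0.86) = -1.293345, z2 = atanh(0.14) = 0.140926; difference d = -1.434271
Var(d) = 1/49 + 1/210 = 0.0204082 + 0.0047619 = 0.0251701
z = d/√Var(d) = -1.434271 / √0.0251701 = -1.434271 / 0.158651 = -9.040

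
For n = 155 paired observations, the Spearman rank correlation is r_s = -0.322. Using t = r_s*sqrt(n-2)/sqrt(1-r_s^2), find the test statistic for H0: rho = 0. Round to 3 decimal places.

-4.207

t = r_s·√(n−2) / √(1−r_s²) with r_s = -0.322, n = 155
  = -0.322·√153 / √(1 − 0.103684)
  = -0.322·12.369317 / 0.946740
  = -3.982920 / 0.946740 = -4.207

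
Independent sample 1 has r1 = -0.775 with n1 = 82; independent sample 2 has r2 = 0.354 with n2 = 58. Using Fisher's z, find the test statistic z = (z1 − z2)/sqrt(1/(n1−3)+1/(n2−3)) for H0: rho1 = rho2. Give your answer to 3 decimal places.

z1 = atanh(-0.775) = -1.032728,  z2 = atanh(0.354) = 0.370009
SE = √(1/(n1−3) + 1/(n2−3)) = √(1/79 + 1/55) = √(0.0126582 + 0.0181818) = √0.0308400 = 0.175613
z = (z1 − z2)/SE = (-1.032728 − 0.370009) / 0.175613 = -1.402737 / 0.175613 = -7.988

-7.988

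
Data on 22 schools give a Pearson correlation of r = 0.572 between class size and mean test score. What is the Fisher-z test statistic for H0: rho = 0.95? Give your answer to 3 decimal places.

-5.149

z_r = atanh(0.572) = 0.650490,  z_0 = atanh(0.95) = 1.831781
SE = 1/√(n−3) = 1/√19 = 0.229416
z = (z_r − z_0)/SE = (0.650490 − 1.831781) / 0.229416 = -1.181291 / 0.229416 = -5.149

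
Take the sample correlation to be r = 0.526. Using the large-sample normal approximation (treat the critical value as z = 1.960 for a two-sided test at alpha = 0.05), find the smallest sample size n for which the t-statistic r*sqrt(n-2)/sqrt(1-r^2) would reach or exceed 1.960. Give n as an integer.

r√(n−2)/√(1−r²) ≥ 1.960  ⇔  n−2 ≥ (1.960)²·(1−r²)/r²
(1−r²)/r² = (1−0.276676)/0.276676 = 2.6143
n ≥ 2 + 3.8416·2.6143 = 2 + 10.0431 = 12.0431
⌈12.0431⌉ = 13

13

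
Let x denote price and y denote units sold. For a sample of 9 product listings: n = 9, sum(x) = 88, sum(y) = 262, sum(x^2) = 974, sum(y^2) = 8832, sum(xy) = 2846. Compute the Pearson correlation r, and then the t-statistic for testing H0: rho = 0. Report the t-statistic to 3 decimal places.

3.177

S_xy = nΣxy − ΣxΣy = 9·2846 − 88·262 = 25614 − 23056 = 2558
S_xx = nΣx² − (Σx)² = 9·974 − 88² = 8766 − 7744 = 1022
S_yy = nΣy² − (Σy)² = 9·8832 − 262² = 79488 − 68644 = 10844
r = S_xy / √(S_xx·S_yy) = 2558 / √(1022·10844) = 2558 / √11082568 = 2558 / 3329.0491 = 0.7684
t = r·√(n−2)/√(1−r²) = 0.7684·√7 / √(1−0.590439) = 2.032995 / 0.639970 = 3.177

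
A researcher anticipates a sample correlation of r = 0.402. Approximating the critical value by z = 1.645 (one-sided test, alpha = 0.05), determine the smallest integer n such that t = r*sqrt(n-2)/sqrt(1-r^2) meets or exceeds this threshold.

17

r√(n−2)/√(1−r²) ≥ 1.645  ⇔  n−2 ≥ (1.645)²·(1−r²)/r²
(1−r²)/r² = (1−0.161604)/0.161604 = 5.1880
n ≥ 2 + 2.706025·5.1880 = 2 + 14.0389 = 16.0389
⌈16.0389⌉ = 17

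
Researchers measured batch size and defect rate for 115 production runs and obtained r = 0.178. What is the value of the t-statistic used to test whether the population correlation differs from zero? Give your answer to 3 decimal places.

t = r·√(n−2) / √(1−r²) with r = 0.178, n = 115
  = 0.178·√113 / √(1 − 0.031684)
  = 0.178·10.630146 / 0.984030
  = 1.892166 / 0.984030 = 1.923

1.923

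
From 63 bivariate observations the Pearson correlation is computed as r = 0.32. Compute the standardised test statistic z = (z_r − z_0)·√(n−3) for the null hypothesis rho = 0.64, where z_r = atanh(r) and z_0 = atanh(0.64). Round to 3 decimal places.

Fisher z: atanh(0.32) = 0.331647, atanh(0.64) = 0.758174
z = (z_r − z_0)·√(n−3) = (0.331647 − 0.758174)·√60 = -0.426527 · 7.745967 = -3.304

-3.304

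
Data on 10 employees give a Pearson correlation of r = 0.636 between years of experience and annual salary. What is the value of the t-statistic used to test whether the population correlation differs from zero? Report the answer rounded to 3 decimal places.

1 − r² = 1 − 0.404496 = 0.595504;  √(1−r²) = 0.771689
√(n−2) = √8 = 2.828427
t = r·√(n−2)/√(1−r²) = 0.636 · 2.828427 / 0.771689 = 2.331

2.331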